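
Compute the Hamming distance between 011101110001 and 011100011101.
XOR = 000001101100, count of 1s = 4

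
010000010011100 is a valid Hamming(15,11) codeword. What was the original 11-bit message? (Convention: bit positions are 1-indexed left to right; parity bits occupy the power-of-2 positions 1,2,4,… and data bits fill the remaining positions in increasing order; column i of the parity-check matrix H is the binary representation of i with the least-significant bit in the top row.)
Parity bits occupy power-of-2 positions; data bits are at positions {3,5,6,7,9,10,11,12,13,14,15} (1-indexed).
Extract: c[3]=0 c[5]=0 c[6]=0 c[7]=0 c[9]=0 c[10]=0 c[11]=1 c[12]=1 c[13]=1 c[14]=0 c[15]=0
Data = 00000011100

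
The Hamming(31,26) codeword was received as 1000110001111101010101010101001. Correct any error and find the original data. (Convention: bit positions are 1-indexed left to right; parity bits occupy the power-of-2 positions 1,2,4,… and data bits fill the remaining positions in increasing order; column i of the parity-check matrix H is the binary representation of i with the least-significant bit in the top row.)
Syndrome s = H · r^T (mod 2), r = 1000110001111101010101010101001:
  s[0] = (1010101010101010101010101010101)·(1000110001111101010101010101001) mod 2 = 1+0+0+0+1+0+0+0+0+0+1+0+1+0+0+0+0+0+0+0+0+0+0+0+0+0+0+0+0+0+1 mod 2 = 1
  s[1] = (0110011001100110011001100110011)·(1000110001111101010101010101001) mod 2 = 0+0+0+0+0+1+0+0+0+1+1+0+0+1+0+0+0+1+0+0+0+1+0+0+0+1+0+0+0+0+1 mod 2 = 0
  s[2] = (0001111000011110000111100001111)·(1000110001111101010101010101001) mod 2 = 0+0+0+0+1+1+0+0+0+0+0+1+1+1+0+0+0+0+0+1+0+1+0+0+0+0+0+1+0+0+1 mod 2 = 1
  s[3] = (0000000111111110000000011111111)·(1000110001111101010101010101001) mod 2 = 0+0+0+0+0+0+0+0+0+1+1+1+1+1+0+0+0+0+0+0+0+0+0+1+0+1+0+1+0+0+1 mod 2 = 1
  s[4] = (0000000000000001111111111111111)·(1000110001111101010101010101001) mod 2 = 0+0+0+0+0+0+0+0+0+0+0+0+0+0+0+1+0+1+0+1+0+1+0+1+0+1+0+1+0+0+1 mod 2 = 0
Syndrome = 10110
Column 13 of H equals this syndrome → error at bit 13 (1-indexed).
Flip bit 13: 1000110001111101010101010101001 → 1000110001110101010101010101001
Extract data bits at positions {3,5,6,7,9,10,11,12,13,14,15,17,18,19,20,21,22,23,24,25,26,27,28,29,30,31}: 01100111010010101010101001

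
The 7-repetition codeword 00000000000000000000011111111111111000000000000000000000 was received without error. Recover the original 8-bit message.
Split into 7-bit blocks: 0000000 0000000 0000000 1111111 1111111 0000000 0000000 0000000
Data = 00011000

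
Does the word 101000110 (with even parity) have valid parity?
Sum of all bits: 1+0+1+0+0+0+1+1+0 = 4; 4 mod 2 = 0. Result is 0 → valid parity.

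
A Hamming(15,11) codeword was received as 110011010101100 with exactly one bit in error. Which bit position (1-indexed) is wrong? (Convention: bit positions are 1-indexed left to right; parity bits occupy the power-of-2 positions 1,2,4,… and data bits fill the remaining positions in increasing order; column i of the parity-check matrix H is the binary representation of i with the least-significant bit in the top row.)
Syndrome s = H · r^T (mod 2), r = 110011010101100:
  s[0] = (101010101010101)·(110011010101100) mod 2 = 1+0+0+0+1+0+0+0+0+0+0+0+1+0+0 mod 2 = 1
  s[1] = (011001100110011)·(110011010101100) mod 2 = 0+1+0+0+0+1+0+0+0+1+0+0+0+0+0 mod 2 = 1
  s[2] = (000111100001111)·(110011010101100) mod 2 = 0+0+0+0+1+1+0+0+0+0+0+1+1+0+0 mod 2 = 0
  s[3] = (000000011111111)·(110011010101100) mod 2 = 0+0+0+0+0+0+0+1+0+1+0+1+1+0+0 mod 2 = 0
Syndrome = 1100
Column i of H is the binary representation of i, so the syndrome is the binary index of the flipped bit.
Read s = 1100 with s[0] as LSB: 1·2^0 + 1·2^1 + 0·2^2 + 0·2^3 = 3.
Error is at bit position 3.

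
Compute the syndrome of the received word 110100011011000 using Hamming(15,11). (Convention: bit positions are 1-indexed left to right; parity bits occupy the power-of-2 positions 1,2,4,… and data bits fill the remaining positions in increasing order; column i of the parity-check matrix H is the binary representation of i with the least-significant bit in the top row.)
Syndrome s = H · r^T (mod 2), r = 110100011011000:
  s[0] = (101010101010101)·(110100011011000) mod 2 = 1+0+0+0+0+0+0+0+1+0+1+0+0+0+0 mod 2 = 1
  s[1] = (011001100110011)·(110100011011000) mod 2 = 0+1+0+0+0+0+0+0+0+0+1+0+0+0+0 mod 2 = 0
  s[2] = (000111100001111)·(110100011011000) mod 2 = 0+0+0+1+0+0+0+0+0+0+0+1+0+0+0 mod 2 = 0
  s[3] = (000000011111111)·(110100011011000) mod 2 = 0+0+0+0+0+0+0+1+1+0+1+1+0+0+0 mod 2 = 0
Syndrome = 1000
Non-zero syndrome: error at position 1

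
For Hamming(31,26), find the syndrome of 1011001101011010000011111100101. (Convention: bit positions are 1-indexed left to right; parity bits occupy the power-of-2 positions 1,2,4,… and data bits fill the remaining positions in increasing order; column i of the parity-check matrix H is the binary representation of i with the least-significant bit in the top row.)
Syndrome s = H · r^T (mod 2), r = 1011001101011010000011111100101:
  s[0] = (1010101010101010101010101010101)·(1011001101011010000011111100101) mod 2 = 1+0+1+0+0+0+1+0+0+0+0+0+1+0+1+0+0+0+0+0+1+0+1+0+1+0+0+0+1+0+1 mod 2 = 0
  s[1] = (0110011001100110011001100110011)·(1011001101011010000011111100101) mod 2 = 0+0+1+0+0+0+1+0+0+1+0+0+0+0+1+0+0+0+0+0+0+1+1+0+0+1+0+0+0+0+1 mod 2 = 0
  s[2] = (0001111000011110000111100001111)·(1011001101011010000011111100101) mod 2 = 0+0+0+1+0+0+1+0+0+0+0+1+1+0+1+0+0+0+0+0+1+1+1+0+0+0+0+0+1+0+1 mod 2 = 0
  s[3] = (0000000111111110000000011111111)·(1011001101011010000011111100101) mod 2 = 0+0+0+0+0+0+0+1+0+1+0+1+1+0+1+0+0+0+0+0+0+0+0+1+1+1+0+0+1+0+1 mod 2 = 0
  s[4] = (0000000000000001111111111111111)·(1011001101011010000011111100101) mod 2 = 0+0+0+0+0+0+0+0+0+0+0+0+0+0+0+0+0+0+0+0+1+1+1+1+1+1+0+0+1+0+1 mod 2 = 0
Syndrome = 00000
s = 0: no error detected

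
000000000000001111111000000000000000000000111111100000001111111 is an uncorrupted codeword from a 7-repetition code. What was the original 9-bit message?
Split into 7-bit blocks: 0000000 0000000 1111111 0000000 0000000 0000000 1111111 0000000 1111111
Data = 001000101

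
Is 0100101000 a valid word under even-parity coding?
Sum of all bits: 0+1+0+0+1+0+1+0+0+0 = 3; 3 mod 2 = 1. Result is 1 → parity error detected.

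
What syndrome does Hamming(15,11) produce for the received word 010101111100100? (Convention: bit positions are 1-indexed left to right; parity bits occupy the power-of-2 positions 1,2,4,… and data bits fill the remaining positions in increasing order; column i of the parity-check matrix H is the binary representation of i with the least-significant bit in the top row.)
Syndrome s = H · r^T (mod 2), r = 010101111100100:
  s[0] = (101010101010101)·(010101111100100) mod 2 = 0+0+0+0+0+0+1+0+1+0+0+0+1+0+0 mod 2 = 1
  s[1] = (011001100110011)·(010101111100100) mod 2 = 0+1+0+0+0+1+1+0+0+1+0+0+0+0+0 mod 2 = 0
  s[2] = (000111100001111)·(010101111100100) mod 2 = 0+0+0+1+0+1+1+0+0+0+0+0+1+0+0 mod 2 = 0
  s[3] = (000000011111111)·(010101111100100) mod 2 = 0+0+0+0+0+0+0+1+1+1+0+0+1+0+0 mod 2 = 0
Syndrome = 1000
Non-zero syndrome: error at position 1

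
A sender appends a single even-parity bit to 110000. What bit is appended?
Sum of data bits: 1+1+0+0+0+0 = 2.
2 mod 2 = 0, so parity bit = 0.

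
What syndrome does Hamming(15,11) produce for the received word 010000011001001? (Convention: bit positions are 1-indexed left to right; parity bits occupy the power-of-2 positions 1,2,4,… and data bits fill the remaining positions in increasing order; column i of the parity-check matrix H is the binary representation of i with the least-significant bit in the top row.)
Syndrome s = H · r^T (mod 2), r = 010000011001001:
  s[0] = (101010101010101)·(010000011001001) mod 2 = 0+0+0+0+0+0+0+0+1+0+0+0+0+0+1 mod 2 = 0
  s[1] = (011001100110011)·(010000011001001) mod 2 = 0+1+0+0+0+0+0+0+0+0+0+0+0+0+1 mod 2 = 0
  s[2] = (000111100001111)·(010000011001001) mod 2 = 0+0+0+0+0+0+0+0+0+0+0+1+0+0+1 mod 2 = 0
  s[3] = (000000011111111)·(010000011001001) mod 2 = 0+0+0+0+0+0+0+1+1+0+0+1+0+0+1 mod 2 = 0
Syndrome = 0000
s = 0: no error detected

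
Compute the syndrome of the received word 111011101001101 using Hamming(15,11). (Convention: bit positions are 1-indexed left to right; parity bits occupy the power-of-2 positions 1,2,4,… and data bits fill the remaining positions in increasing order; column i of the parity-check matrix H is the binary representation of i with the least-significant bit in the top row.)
Syndrome s = H · r^T (mod 2), r = 111011101001101:
  s[0] = (101010101010101)·(111011101001101) mod 2 = 1+0+1+0+1+0+1+0+1+0+0+0+1+0+1 mod 2 = 1
  s[1] = (011001100110011)·(111011101001101) mod 2 = 0+1+1+0+0+1+1+0+0+0+0+0+0+0+1 mod 2 = 1
  s[2] = (000111100001111)·(111011101001101) mod 2 = 0+0+0+0+1+1+1+0+0+0+0+1+1+0+1 mod 2 = 0
  s[3] = (000000011111111)·(111011101001101) mod 2 = 0+0+0+0+0+0+0+0+1+0+0+1+1+0+1 mod 2 = 0
Syndrome = 1100
Non-zero syndrome: error at position 3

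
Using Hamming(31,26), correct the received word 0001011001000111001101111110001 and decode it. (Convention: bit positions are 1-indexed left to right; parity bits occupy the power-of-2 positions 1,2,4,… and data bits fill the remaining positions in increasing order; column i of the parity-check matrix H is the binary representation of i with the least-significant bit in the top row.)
Syndrome s = H · r^T (mod 2), r = 0001011001000111001101111110001:
  s[0] = (1010101010101010101010101010101)·(0001011001000111001101111110001) mod 2 = 0+0+0+0+0+0+1+0+0+0+0+0+0+0+1+0+0+0+1+0+0+0+1+0+1+0+1+0+0+0+1 mod 2 = 1
  s[1] = (0110011001100110011001100110011)·(0001011001000111001101111110001) mod 2 = 0+0+0+0+0+1+1+0+0+1+0+0+0+1+1+0+0+0+1+0+0+1+1+0+0+1+1+0+0+0+1 mod 2 = 1
  s[2] = (0001111000011110000111100001111)·(0001011001000111001101111110001) mod 2 = 0+0+0+1+0+1+1+0+0+0+0+0+0+1+1+0+0+0+0+1+0+1+1+0+0+0+0+0+0+0+1 mod 2 = 1
  s[3] = (0000000111111110000000011111111)·(0001011001000111001101111110001) mod 2 = 0+0+0+0+0+0+0+0+0+1+0+0+0+1+1+0+0+0+0+0+0+0+0+1+1+1+1+0+0+0+1 mod 2 = 0
  s[4] = (0000000000000001111111111111111)·(0001011001000111001101111110001) mod 2 = 0+0+0+0+0+0+0+0+0+0+0+0+0+0+0+1+0+0+1+1+0+1+1+1+1+1+1+0+0+0+1 mod 2 = 0
Syndrome = 11100
Column 7 of H equals this syndrome → error at bit 7 (1-indexed).
Flip bit 7: 0001011001000111001101111110001 → 0001010001000111001101111110001
Extract data bits at positions {3,5,6,7,9,10,11,12,13,14,15,17,18,19,20,21,22,23,24,25,26,27,28,29,30,31}: 00100100011001101111110001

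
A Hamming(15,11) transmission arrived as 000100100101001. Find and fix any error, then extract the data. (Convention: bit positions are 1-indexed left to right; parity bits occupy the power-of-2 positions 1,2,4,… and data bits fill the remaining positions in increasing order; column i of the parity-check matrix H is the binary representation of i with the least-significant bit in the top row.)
Syndrome s = H · r^T (mod 2), r = 000100100101001:
  s[0] = (101010101010101)·(000100100101001) mod 2 = 0+0+0+0+0+0+1+0+0+0+0+0+0+0+1 mod 2 = 0
  s[1] = (011001100110011)·(000100100101001) mod 2 = 0+0+0+0+0+0+1+0+0+1+0+0+0+0+1 mod 2 = 1
  s[2] = (000111100001111)·(000100100101001) mod 2 = 0+0+0+1+0+0+1+0+0+0+0+1+0+0+1 mod 2 = 0
  s[3] = (000000011111111)·(000100100101001) mod 2 = 0+0+0+0+0+0+0+0+0+1+0+1+0+0+1 mod 2 = 1
Syndrome = 0101
Column 10 of H equals this syndrome → error at bit 10 (1-indexed).
Flip bit 10: 000100100101001 → 000100100001001
Extract data bits at positions {3,5,6,7,9,10,11,12,13,14,15}: 00010001001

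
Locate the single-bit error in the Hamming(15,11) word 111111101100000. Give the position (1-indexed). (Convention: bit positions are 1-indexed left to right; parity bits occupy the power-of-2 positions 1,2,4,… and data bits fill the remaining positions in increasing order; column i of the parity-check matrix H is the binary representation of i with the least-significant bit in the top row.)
Syndrome s = H · r^T (mod 2), r = 111111101100000:
  s[0] = (101010101010101)·(111111101100000) mod 2 = 1+0+1+0+1+0+1+0+1+0+0+0+0+0+0 mod 2 = 1
  s[1] = (011001100110011)·(111111101100000) mod 2 = 0+1+1+0+0+1+1+0+0+1+0+0+0+0+0 mod 2 = 1
  s[2] = (000111100001111)·(111111101100000) mod 2 = 0+0+0+1+1+1+1+0+0+0+0+0+0+0+0 mod 2 = 0
  s[3] = (000000011111111)·(111111101100000) mod 2 = 0+0+0+0+0+0+0+0+1+1+0+0+0+0+0 mod 2 = 0
Syndrome = 1100
Column i of H is the binary representation of i, so the syndrome is the binary index of the flipped bit.
Read s = 1100 with s[0] as LSB: 1·2^0 + 1·2^1 + 0·2^2 + 0·2^3 = 3.
Error is at bit position 3.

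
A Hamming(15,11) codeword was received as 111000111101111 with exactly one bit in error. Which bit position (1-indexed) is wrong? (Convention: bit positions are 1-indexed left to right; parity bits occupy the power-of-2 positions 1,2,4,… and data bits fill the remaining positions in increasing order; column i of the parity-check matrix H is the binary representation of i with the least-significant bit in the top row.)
Syndrome s = H · r^T (mod 2), r = 111000111101111:
  s[0] = (101010101010101)·(111000111101111) mod 2 = 1+0+1+0+0+0+1+0+1+0+0+0+1+0+1 mod 2 = 0
  s[1] = (011001100110011)·(111000111101111) mod 2 = 0+1+1+0+0+0+1+0+0+1+0+0+0+1+1 mod 2 = 0
  s[2] = (000111100001111)·(111000111101111) mod 2 = 0+0+0+0+0+0+1+0+0+0+0+1+1+1+1 mod 2 = 1
  s[3] = (000000011111111)·(111000111101111) mod 2 = 0+0+0+0+0+0+0+1+1+1+0+1+1+1+1 mod 2 = 1
Syndrome = 0011
Column i of H is the binary representation of i, so the syndrome is the binary index of the flipped bit.
Read s = 0011 with s[0] as LSB: 0·2^0 + 0·2^1 + 1·2^2 + 1·2^3 = 12.
Error is at bit position 12.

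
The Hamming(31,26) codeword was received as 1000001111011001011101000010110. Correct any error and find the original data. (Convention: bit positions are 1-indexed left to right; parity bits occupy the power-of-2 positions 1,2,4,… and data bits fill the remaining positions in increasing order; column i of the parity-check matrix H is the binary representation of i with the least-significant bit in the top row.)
Syndrome s = H · r^T (mod 2), r = 1000001111011001011101000010110:
  s[0] = (1010101010101010101010101010101)·(1000001111011001011101000010110) mod 2 = 1+0+0+0+0+0+1+0+1+0+0+0+1+0+0+0+0+0+1+0+0+0+0+0+0+0+1+0+1+0+0 mod 2 = 1
  s[1] = (0110011001100110011001100110011)·(1000001111011001011101000010110) mod 2 = 0+0+0+0+0+0+1+0+0+1+0+0+0+0+0+0+0+1+1+0+0+1+0+0+0+0+1+0+0+1+0 mod 2 = 1
  s[2] = (0001111000011110000111100001111)·(1000001111011001011101000010110) mod 2 = 0+0+0+0+0+0+1+0+0+0+0+1+1+0+0+0+0+0+0+1+0+1+0+0+0+0+0+0+1+1+0 mod 2 = 1
  s[3] = (0000000111111110000000011111111)·(1000001111011001011101000010110) mod 2 = 0+0+0+0+0+0+0+1+1+1+0+1+1+0+0+0+0+0+0+0+0+0+0+0+0+0+1+0+1+1+0 mod 2 = 0
  s[4] = (0000000000000001111111111111111)·(1000001111011001011101000010110) mod 2 = 0+0+0+0+0+0+0+0+0+0+0+0+0+0+0+1+0+1+1+1+0+1+0+0+0+0+1+0+1+1+0 mod 2 = 0
Syndrome = 11100
Column 7 of H equals this syndrome → error at bit 7 (1-indexed).
Flip bit 7: 1000001111011001011101000010110 → 1000000111011001011101000010110
Extract data bits at positions {3,5,6,7,9,10,11,12,13,14,15,17,18,19,20,21,22,23,24,25,26,27,28,29,30,31}: 00001101100011101000010110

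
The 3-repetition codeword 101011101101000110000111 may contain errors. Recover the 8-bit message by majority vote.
Split into 3-bit blocks and majority-vote each:
  block 1 = 101: 2 ones, 1 zeros → 1
  block 2 = 011: 2 ones, 1 zeros → 1
  block 3 = 101: 2 ones, 1 zeros → 1
  block 4 = 101: 2 ones, 1 zeros → 1
  block 5 = 000: 0 ones, 3 zeros → 0
  block 6 = 110: 2 ones, 1 zeros → 1
  block 7 = 000: 0 ones, 3 zeros → 0
  block 8 = 111: 3 ones, 0 zeros → 1
Decoded = 11110101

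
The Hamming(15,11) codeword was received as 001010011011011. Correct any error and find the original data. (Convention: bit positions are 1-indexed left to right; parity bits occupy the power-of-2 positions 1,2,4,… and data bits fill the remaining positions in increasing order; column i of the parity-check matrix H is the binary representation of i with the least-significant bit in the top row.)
Syndrome s = H · r^T (mod 2), r = 001010011011011:
  s[0] = (101010101010101)·(001010011011011) mod 2 = 0+0+1+0+1+0+0+0+1+0+1+0+0+0+1 mod 2 = 1
  s[1] = (011001100110011)·(001010011011011) mod 2 = 0+0+1+0+0+0+0+0+0+0+1+0+0+1+1 mod 2 = 0
  s[2] = (000111100001111)·(001010011011011) mod 2 = 0+0+0+0+1+0+0+0+0+0+0+1+0+1+1 mod 2 = 0
  s[3] = (000000011111111)·(001010011011011) mod 2 = 0+0+0+0+0+0+0+1+1+0+1+1+0+1+1 mod 2 = 0
Syndrome = 1000
Column 1 of H equals this syndrome → error at bit 1 (1-indexed).
Flip bit 1: 001010011011011 → 101010011011011
Extract data bits at positions {3,5,6,7,9,10,11,12,13,14,15}: 11001011011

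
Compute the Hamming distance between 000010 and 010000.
XOR = 010010, count of 1s = 2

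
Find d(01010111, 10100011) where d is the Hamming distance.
XOR = 11110100, count of 1s = 5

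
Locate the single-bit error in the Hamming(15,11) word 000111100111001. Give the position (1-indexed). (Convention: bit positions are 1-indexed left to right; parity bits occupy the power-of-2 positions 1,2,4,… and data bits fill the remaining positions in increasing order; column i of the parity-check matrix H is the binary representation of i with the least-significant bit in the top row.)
Syndrome s = H · r^T (mod 2), r = 000111100111001:
  s[0] = (101010101010101)·(000111100111001) mod 2 = 0+0+0+0+1+0+1+0+0+0+1+0+0+0+1 mod 2 = 0
  s[1] = (011001100110011)·(000111100111001) mod 2 = 0+0+0+0+0+1+1+0+0+1+1+0+0+0+1 mod 2 = 1
  s[2] = (000111100001111)·(000111100111001) mod 2 = 0+0+0+1+1+1+1+0+0+0+0+1+0+0+1 mod 2 = 0
  s[3] = (000000011111111)·(000111100111001) mod 2 = 0+0+0+0+0+0+0+0+0+1+1+1+0+0+1 mod 2 = 0
Syndrome = 0100
Column i of H is the binary representation of i, so the syndrome is the binary index of the flipped bit.
Read s = 0100 with s[0] as LSB: 0·2^0 + 1·2^1 + 0·2^2 + 0·2^3 = 2.
Error is at bit position 2.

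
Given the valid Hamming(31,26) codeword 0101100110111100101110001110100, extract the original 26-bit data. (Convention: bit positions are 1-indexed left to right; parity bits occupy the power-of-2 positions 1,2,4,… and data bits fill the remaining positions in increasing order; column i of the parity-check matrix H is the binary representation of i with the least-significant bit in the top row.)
Parity bits occupy power-of-2 positions; data bits are at positions {3,5,6,7,9,10,11,12,13,14,15,17,18,19,20,21,22,23,24,25,26,27,28,29,30,31} (1-indexed).
Extract: c[3]=0 c[5]=1 c[6]=0 c[7]=0 c[9]=1 c[10]=0 c[11]=1 c[12]=1 c[13]=1 c[14]=1 c[15]=0 c[17]=1 c[18]=0 c[19]=1 c[20]=1 c[21]=1 c[22]=0 c[23]=0 c[24]=0 c[25]=1 c[26]=1 c[27]=1 c[28]=0 c[29]=1 c[30]=0 c[31]=0
Data = 01001011110101110001110100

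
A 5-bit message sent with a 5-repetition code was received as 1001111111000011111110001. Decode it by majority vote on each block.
Split into 5-bit blocks and majority-vote each:
  block 1 = 10011: 3 ones, 2 zeros → 1
  block 2 = 11111: 5 ones, 0 zeros → 1
  block 3 = 00001: 1 ones, 4 zeros → 0
  block 4 = 11111: 5 ones, 0 zeros → 1
  block 5 = 10001: 2 ones, 3 zeros → 0
Decoded = 11010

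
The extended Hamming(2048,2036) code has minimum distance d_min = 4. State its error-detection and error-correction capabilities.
Detection only: up to d_min − 1 = 3 errors.
Correction: up to ⌊(d_min − 1)/2⌋ = ⌊3/2⌋ = 1 errors.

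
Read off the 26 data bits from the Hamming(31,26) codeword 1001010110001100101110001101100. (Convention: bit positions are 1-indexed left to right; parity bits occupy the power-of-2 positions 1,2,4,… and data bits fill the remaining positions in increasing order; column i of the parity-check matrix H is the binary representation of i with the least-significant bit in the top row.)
Parity bits occupy power-of-2 positions; data bits are at positions {3,5,6,7,9,10,11,12,13,14,15,17,18,19,20,21,22,23,24,25,26,27,28,29,30,31} (1-indexed).
Extract: c[3]=0 c[5]=0 c[6]=1 c[7]=0 c[9]=1 c[10]=0 c[11]=0 c[12]=0 c[13]=1 c[14]=1 c[15]=0 c[17]=1 c[18]=0 c[19]=1 c[20]=1 c[21]=1 c[22]=0 c[23]=0 c[24]=0 c[25]=1 c[26]=1 c[27]=0 c[28]=1 c[29]=1 c[30]=0 c[31]=0
Data = 00101000110101110001101100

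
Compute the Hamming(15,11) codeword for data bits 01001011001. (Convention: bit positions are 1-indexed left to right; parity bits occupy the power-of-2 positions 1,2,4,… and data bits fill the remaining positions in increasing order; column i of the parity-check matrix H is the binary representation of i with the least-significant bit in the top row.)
Codeword c = d · G (mod 2), d = 01001011001:
  c[0] = d·G[:,0] = (01001011001)·(11011010101) mod 2 = 0+1+0+0+1+0+1+0+0+0+1 mod 2 = 0
  c[1] = d·G[:,1] = (01001011001)·(10110110011) mod 2 = 0+0+0+0+0+0+1+0+0+0+1 mod 2 = 0
  c[2] = d·G[:,2] = (01001011001)·(10000000000) mod 2 = 0+0+0+0+0+0+0+0+0+0+0 mod 2 = 0
  c[3] = d·G[:,3] = (01001011001)·(01110001111) mod 2 = 0+1+0+0+0+0+0+1+0+0+1 mod 2 = 1
  c[4] = d·G[:,4] = (01001011001)·(01000000000) mod 2 = 0+1+0+0+0+0+0+0+0+0+0 mod 2 = 1
  c[5] = d·G[:,5] = (01001011001)·(00100000000) mod 2 = 0+0+0+0+0+0+0+0+0+0+0 mod 2 = 0
  c[6] = d·G[:,6] = (01001011001)·(00010000000) mod 2 = 0+0+0+0+0+0+0+0+0+0+0 mod 2 = 0
  c[7] = d·G[:,7] = (01001011001)·(00001111111) mod 2 = 0+0+0+0+1+0+1+1+0+0+1 mod 2 = 0
  c[8] = d·G[:,8] = (01001011001)·(00001000000) mod 2 = 0+0+0+0+1+0+0+0+0+0+0 mod 2 = 1
  c[9] = d·G[:,9] = (01001011001)·(00000100000) mod 2 = 0+0+0+0+0+0+0+0+0+0+0 mod 2 = 0
  c[10] = d·G[:,10] = (01001011001)·(00000010000) mod 2 = 0+0+0+0+0+0+1+0+0+0+0 mod 2 = 1
  c[11] = d·G[:,11] = (01001011001)·(00000001000) mod 2 = 0+0+0+0+0+0+0+1+0+0+0 mod 2 = 1
  c[12] = d·G[:,12] = (01001011001)·(00000000100) mod 2 = 0+0+0+0+0+0+0+0+0+0+0 mod 2 = 0
  c[13] = d·G[:,13] = (01001011001)·(00000000010) mod 2 = 0+0+0+0+0+0+0+0+0+0+0 mod 2 = 0
  c[14] = d·G[:,14] = (01001011001)·(00000000001) mod 2 = 0+0+0+0+0+0+0+0+0+0+1 mod 2 = 1
Codeword = 000110001011001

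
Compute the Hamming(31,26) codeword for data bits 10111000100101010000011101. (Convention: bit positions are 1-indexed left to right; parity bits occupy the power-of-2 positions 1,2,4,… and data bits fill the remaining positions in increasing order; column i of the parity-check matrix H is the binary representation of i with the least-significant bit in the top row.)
Codeword c = d · G (mod 2), d = 10111000100101010000011101:
  c[0] = d·G[:,0] = (10111000100101010000011101)·(11011010101101010101010101) mod 2 = 1+0+0+1+1+0+0+0+1+0+0+1+0+1+0+1+0+0+0+0+0+1+0+1+0+1 mod 2 = 0
  c[1] = d·G[:,1] = (10111000100101010000011101)·(10110110011011001100110011) mod 2 = 1+0+1+1+0+0+0+0+0+0+0+0+0+1+0+0+0+0+0+0+0+1+0+0+0+1 mod 2 = 0
  c[2] = d·G[:,2] = (10111000100101010000011101)·(10000000000000000000000000) mod 2 = 1+0+0+0+0+0+0+0+0+0+0+0+0+0+0+0+0+0+0+0+0+0+0+0+0+0 mod 2 = 1
  c[3] = d·G[:,3] = (10111000100101010000011101)·(01110001111000111100001111) mod 2 = 0+0+1+1+0+0+0+0+1+0+0+0+0+0+0+1+0+0+0+0+0+0+1+1+0+1 mod 2 = 1
  c[4] = d·G[:,4] = (10111000100101010000011101)·(01000000000000000000000000) mod 2 = 0+0+0+0+0+0+0+0+0+0+0+0+0+0+0+0+0+0+0+0+0+0+0+0+0+0 mod 2 = 0
  c[5] = d·G[:,5] = (10111000100101010000011101)·(00100000000000000000000000) mod 2 = 0+0+1+0+0+0+0+0+0+0+0+0+0+0+0+0+0+0+0+0+0+0+0+0+0+0 mod 2 = 1
  c[6] = d·G[:,6] = (10111000100101010000011101)·(00010000000000000000000000) mod 2 = 0+0+0+1+0+0+0+0+0+0+0+0+0+0+0+0+0+0+0+0+0+0+0+0+0+0 mod 2 = 1
  c[7] = d·G[:,7] = (10111000100101010000011101)·(00001111111000000011111111) mod 2 = 0+0+0+0+1+0+0+0+1+0+0+0+0+0+0+0+0+0+0+0+0+1+1+1+0+1 mod 2 = 0
  c[8] = d·G[:,8] = (10111000100101010000011101)·(00001000000000000000000000) mod 2 = 0+0+0+0+1+0+0+0+0+0+0+0+0+0+0+0+0+0+0+0+0+0+0+0+0+0 mod 2 = 1
  c[9] = d·G[:,9] = (10111000100101010000011101)·(00000100000000000000000000) mod 2 = 0+0+0+0+0+0+0+0+0+0+0+0+0+0+0+0+0+0+0+0+0+0+0+0+0+0 mod 2 = 0
  c[10] = d·G[:,10] = (10111000100101010000011101)·(00000010000000000000000000) mod 2 = 0+0+0+0+0+0+0+0+0+0+0+0+0+0+0+0+0+0+0+0+0+0+0+0+0+0 mod 2 = 0
  c[11] = d·G[:,11] = (10111000100101010000011101)·(00000001000000000000000000) mod 2 = 0+0+0+0+0+0+0+0+0+0+0+0+0+0+0+0+0+0+0+0+0+0+0+0+0+0 mod 2 = 0
  c[12] = d·G[:,12] = (10111000100101010000011101)·(00000000100000000000000000) mod 2 = 0+0+0+0+0+0+0+0+1+0+0+0+0+0+0+0+0+0+0+0+0+0+0+0+0+0 mod 2 = 1
  c[13] = d·G[:,13] = (10111000100101010000011101)·(00000000010000000000000000) mod 2 = 0+0+0+0+0+0+0+0+0+0+0+0+0+0+0+0+0+0+0+0+0+0+0+0+0+0 mod 2 = 0
  c[14] = d·G[:,14] = (10111000100101010000011101)·(00000000001000000000000000) mod 2 = 0+0+0+0+0+0+0+0+0+0+0+0+0+0+0+0+0+0+0+0+0+0+0+0+0+0 mod 2 = 0
  c[15] = d·G[:,15] = (10111000100101010000011101)·(00000000000111111111111111) mod 2 = 0+0+0+0+0+0+0+0+0+0+0+1+0+1+0+1+0+0+0+0+0+1+1+1+0+1 mod 2 = 1
  c[16] = d·G[:,16] = (10111000100101010000011101)·(00000000000100000000000000) mod 2 = 0+0+0+0+0+0+0+0+0+0+0+1+0+0+0+0+0+0+0+0+0+0+0+0+0+0 mod 2 = 1
  c[17] = d·G[:,17] = (10111000100101010000011101)·(00000000000010000000000000) mod 2 = 0+0+0+0+0+0+0+0+0+0+0+0+0+0+0+0+0+0+0+0+0+0+0+0+0+0 mod 2 = 0
  c[18] = d·G[:,18] = (10111000100101010000011101)·(00000000000001000000000000) mod 2 = 0+0+0+0+0+0+0+0+0+0+0+0+0+1+0+0+0+0+0+0+0+0+0+0+0+0 mod 2 = 1
  c[19] = d·G[:,19] = (10111000100101010000011101)·(00000000000000100000000000) mod 2 = 0+0+0+0+0+0+0+0+0+0+0+0+0+0+0+0+0+0+0+0+0+0+0+0+0+0 mod 2 = 0
  c[20] = d·G[:,20] = (10111000100101010000011101)·(00000000000000010000000000) mod 2 = 0+0+0+0+0+0+0+0+0+0+0+0+0+0+0+1+0+0+0+0+0+0+0+0+0+0 mod 2 = 1
  c[21] = d·G[:,21] = (10111000100101010000011101)·(00000000000000001000000000) mod 2 = 0+0+0+0+0+0+0+0+0+0+0+0+0+0+0+0+0+0+0+0+0+0+0+0+0+0 mod 2 = 0
  c[22] = d·G[:,22] = (10111000100101010000011101)·(00000000000000000100000000) mod 2 = 0+0+0+0+0+0+0+0+0+0+0+0+0+0+0+0+0+0+0+0+0+0+0+0+0+0 mod 2 = 0
  c[23] = d·G[:,23] = (10111000100101010000011101)·(00000000000000000010000000) mod 2 = 0+0+0+0+0+0+0+0+0+0+0+0+0+0+0+0+0+0+0+0+0+0+0+0+0+0 mod 2 = 0
  c[24] = d·G[:,24] = (10111000100101010000011101)·(00000000000000000001000000) mod 2 = 0+0+0+0+0+0+0+0+0+0+0+0+0+0+0+0+0+0+0+0+0+0+0+0+0+0 mod 2 = 0
  c[25] = d·G[:,25] = (10111000100101010000011101)·(00000000000000000000100000) mod 2 = 0+0+0+0+0+0+0+0+0+0+0+0+0+0+0+0+0+0+0+0+0+0+0+0+0+0 mod 2 = 0
  c[26] = d·G[:,26] = (10111000100101010000011101)·(00000000000000000000010000) mod 2 = 0+0+0+0+0+0+0+0+0+0+0+0+0+0+0+0+0+0+0+0+0+1+0+0+0+0 mod 2 = 1
  c[27] = d·G[:,27] = (10111000100101010000011101)·(00000000000000000000001000) mod 2 = 0+0+0+0+0+0+0+0+0+0+0+0+0+0+0+0+0+0+0+0+0+0+1+0+0+0 mod 2 = 1
  c[28] = d·G[:,28] = (10111000100101010000011101)·(00000000000000000000000100) mod 2 = 0+0+0+0+0+0+0+0+0+0+0+0+0+0+0+0+0+0+0+0+0+0+0+1+0+0 mod 2 = 1
  c[29] = d·G[:,29] = (10111000100101010000011101)·(00000000000000000000000010) mod 2 = 0+0+0+0+0+0+0+0+0+0+0+0+0+0+0+0+0+0+0+0+0+0+0+0+0+0 mod 2 = 0
  c[30] = d·G[:,30] = (10111000100101010000011101)·(00000000000000000000000001) mod 2 = 0+0+0+0+0+0+0+0+0+0+0+0+0+0+0+0+0+0+0+0+0+0+0+0+0+1 mod 2 = 1
Codeword = 0011011010001001101010000011101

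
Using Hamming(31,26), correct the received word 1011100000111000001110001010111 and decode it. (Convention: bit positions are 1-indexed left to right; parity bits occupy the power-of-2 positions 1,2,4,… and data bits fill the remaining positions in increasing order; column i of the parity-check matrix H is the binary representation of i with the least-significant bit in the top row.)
Syndrome s = H · r^T (mod 2), r = 1011100000111000001110001010111:
  s[0] = (1010101010101010101010101010101)·(1011100000111000001110001010111) mod 2 = 1+0+1+0+1+0+0+0+0+0+1+0+1+0+0+0+0+0+1+0+1+0+0+0+1+0+1+0+1+0+1 mod 2 = 1
  s[1] = (0110011001100110011001100110011)·(1011100000111000001110001010111) mod 2 = 0+0+1+0+0+0+0+0+0+0+1+0+0+0+0+0+0+0+1+0+0+0+0+0+0+0+1+0+0+1+1 mod 2 = 0
  s[2] = (0001111000011110000111100001111)·(1011100000111000001110001010111) mod 2 = 0+0+0+1+1+0+0+0+0+0+0+1+1+0+0+0+0+0+0+1+1+0+0+0+0+0+0+0+1+1+1 mod 2 = 1
  s[3] = (0000000111111110000000011111111)·(1011100000111000001110001010111) mod 2 = 0+0+0+0+0+0+0+0+0+0+1+1+1+0+0+0+0+0+0+0+0+0+0+0+1+0+1+0+1+1+1 mod 2 = 0
  s[4] = (0000000000000001111111111111111)·(1011100000111000001110001010111) mod 2 = 0+0+0+0+0+0+0+0+0+0+0+0+0+0+0+0+0+0+1+1+1+0+0+0+1+0+1+0+1+1+1 mod 2 = 0
Syndrome = 10100
Column 5 of H equals this syndrome → error at bit 5 (1-indexed).
Flip bit 5: 1011100000111000001110001010111 → 1011000000111000001110001010111
Extract data bits at positions {3,5,6,7,9,10,11,12,13,14,15,17,18,19,20,21,22,23,24,25,26,27,28,29,30,31}: 10000011100001110001010111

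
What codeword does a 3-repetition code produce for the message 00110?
Repeat each bit 3× and concatenate:
0→000  0→000  1→111  1→111  0→000
Codeword = 000000111111000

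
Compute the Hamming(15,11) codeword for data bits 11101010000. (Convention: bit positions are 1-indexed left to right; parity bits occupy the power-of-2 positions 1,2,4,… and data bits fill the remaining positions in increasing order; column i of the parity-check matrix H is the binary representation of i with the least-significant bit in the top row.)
Codeword c = d · G (mod 2), d = 11101010000:
  c[0] = d·G[:,0] = (11101010000)·(11011010101) mod 2 = 1+1+0+0+1+0+1+0+0+0+0 mod 2 = 0
  c[1] = d·G[:,1] = (11101010000)·(10110110011) mod 2 = 1+0+1+0+0+0+1+0+0+0+0 mod 2 = 1
  c[2] = d·G[:,2] = (11101010000)·(10000000000) mod 2 = 1+0+0+0+0+0+0+0+0+0+0 mod 2 = 1
  c[3] = d·G[:,3] = (11101010000)·(01110001111) mod 2 = 0+1+1+0+0+0+0+0+0+0+0 mod 2 = 0
  c[4] = d·G[:,4] = (11101010000)·(01000000000) mod 2 = 0+1+0+0+0+0+0+0+0+0+0 mod 2 = 1
  c[5] = d·G[:,5] = (11101010000)·(00100000000) mod 2 = 0+0+1+0+0+0+0+0+0+0+0 mod 2 = 1
  c[6] = d·G[:,6] = (11101010000)·(00010000000) mod 2 = 0+0+0+0+0+0+0+0+0+0+0 mod 2 = 0
  c[7] = d·G[:,7] = (11101010000)·(00001111111) mod 2 = 0+0+0+0+1+0+1+0+0+0+0 mod 2 = 0
  c[8] = d·G[:,8] = (11101010000)·(00001000000) mod 2 = 0+0+0+0+1+0+0+0+0+0+0 mod 2 = 1
  c[9] = d·G[:,9] = (11101010000)·(00000100000) mod 2 = 0+0+0+0+0+0+0+0+0+0+0 mod 2 = 0
  c[10] = d·G[:,10] = (11101010000)·(00000010000) mod 2 = 0+0+0+0+0+0+1+0+0+0+0 mod 2 = 1
  c[11] = d·G[:,11] = (11101010000)·(00000001000) mod 2 = 0+0+0+0+0+0+0+0+0+0+0 mod 2 = 0
  c[12] = d·G[:,12] = (11101010000)·(00000000100) mod 2 = 0+0+0+0+0+0+0+0+0+0+0 mod 2 = 0
  c[13] = d·G[:,13] = (11101010000)·(00000000010) mod 2 = 0+0+0+0+0+0+0+0+0+0+0 mod 2 = 0
  c[14] = d·G[:,14] = (11101010000)·(00000000001) mod 2 = 0+0+0+0+0+0+0+0+0+0+0 mod 2 = 0
Codeword = 011011001010000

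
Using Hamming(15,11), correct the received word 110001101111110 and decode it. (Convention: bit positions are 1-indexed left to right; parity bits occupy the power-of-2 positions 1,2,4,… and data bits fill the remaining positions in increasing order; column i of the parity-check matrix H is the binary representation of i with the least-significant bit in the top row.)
Syndrome s = H · r^T (mod 2), r = 110001101111110:
  s[0] = (101010101010101)·(110001101111110) mod 2 = 1+0+0+0+0+0+1+0+1+0+1+0+1+0+0 mod 2 = 1
  s[1] = (011001100110011)·(110001101111110) mod 2 = 0+1+0+0+0+1+1+0+0+1+1+0+0+1+0 mod 2 = 0
  s[2] = (000111100001111)·(110001101111110) mod 2 = 0+0+0+0+0+1+1+0+0+0+0+1+1+1+0 mod 2 = 1
  s[3] = (000000011111111)·(110001101111110) mod 2 = 0+0+0+0+0+0+0+0+1+1+1+1+1+1+0 mod 2 = 0
Syndrome = 1010
Column 5 of H equals this syndrome → error at bit 5 (1-indexed).
Flip bit 5: 110001101111110 → 110011101111110
Extract data bits at positions {3,5,6,7,9,10,11,12,13,14,15}: 01111111110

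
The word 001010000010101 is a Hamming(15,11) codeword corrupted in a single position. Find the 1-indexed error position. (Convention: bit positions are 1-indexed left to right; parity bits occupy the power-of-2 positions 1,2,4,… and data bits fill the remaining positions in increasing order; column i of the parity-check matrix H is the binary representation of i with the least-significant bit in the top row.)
Syndrome s = H · r^T (mod 2), r = 001010000010101:
  s[0] = (101010101010101)·(001010000010101) mod 2 = 0+0+1+0+1+0+0+0+0+0+1+0+1+0+1 mod 2 = 1
  s[1] = (011001100110011)·(001010000010101) mod 2 = 0+0+1+0+0+0+0+0+0+0+1+0+0+0+1 mod 2 = 1
  s[2] = (000111100001111)·(001010000010101) mod 2 = 0+0+0+0+1+0+0+0+0+0+0+0+1+0+1 mod 2 = 1
  s[3] = (000000011111111)·(001010000010101) mod 2 = 0+0+0+0+0+0+0+0+0+0+1+0+1+0+1 mod 2 = 1
Syndrome = 1111
Column i of H is the binary representation of i, so the syndrome is the binary index of the flipped bit.
Read s = 1111 with s[0] as LSB: 1·2^0 + 1·2^1 + 1·2^2 + 1·2^3 = 15.
Error is at bit position 15.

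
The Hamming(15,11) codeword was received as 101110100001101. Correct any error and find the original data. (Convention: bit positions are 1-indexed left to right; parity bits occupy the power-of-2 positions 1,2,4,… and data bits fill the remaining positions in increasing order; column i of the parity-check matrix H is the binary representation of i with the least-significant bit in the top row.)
Syndrome s = H · r^T (mod 2), r = 101110100001101:
  s[0] = (101010101010101)·(101110100001101) mod 2 = 1+0+1+0+1+0+1+0+0+0+0+0+1+0+1 mod 2 = 0
  s[1] = (011001100110011)·(101110100001101) mod 2 = 0+0+1+0+0+0+1+0+0+0+0+0+0+0+1 mod 2 = 1
  s[2] = (000111100001111)·(101110100001101) mod 2 = 0+0+0+1+1+0+1+0+0+0+0+1+1+0+1 mod 2 = 0
  s[3] = (000000011111111)·(101110100001101) mod 2 = 0+0+0+0+0+0+0+0+0+0+0+1+1+0+1 mod 2 = 1
Syndrome = 0101
Column 10 of H equals this syndrome → error at bit 10 (1-indexed).
Flip bit 10: 101110100001101 → 101110100101101
Extract data bits at positions {3,5,6,7,9,10,11,12,13,14,15}: 11010101101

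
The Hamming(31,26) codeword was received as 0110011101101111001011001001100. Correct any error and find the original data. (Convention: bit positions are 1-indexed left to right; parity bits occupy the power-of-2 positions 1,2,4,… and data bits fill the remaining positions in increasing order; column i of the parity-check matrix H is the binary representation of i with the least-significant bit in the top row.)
Syndrome s = H · r^T (mod 2), r = 0110011101101111001011001001100:
  s[0] = (1010101010101010101010101010101)·(0110011101101111001011001001100) mod 2 = 0+0+1+0+0+0+1+0+0+0+1+0+1+0+1+0+0+0+1+0+1+0+0+0+1+0+0+0+1+0+0 mod 2 = 1
  s[1] = (0110011001100110011001100110011)·(0110011101101111001011001001100) mod 2 = 0+1+1+0+0+1+1+0+0+1+1+0+0+1+1+0+0+0+1+0+0+1+0+0+0+0+0+0+0+0+0 mod 2 = 0
  s[2] = (0001111000011110000111100001111)·(0110011101101111001011001001100) mod 2 = 0+0+0+0+0+1+1+0+0+0+0+0+1+1+1+0+0+0+0+0+1+1+0+0+0+0+0+1+1+0+0 mod 2 = 1
  s[3] = (0000000111111110000000011111111)·(0110011101101111001011001001100) mod 2 = 0+0+0+0+0+0+0+1+0+1+1+0+1+1+1+0+0+0+0+0+0+0+0+0+1+0+0+1+1+0+0 mod 2 = 1
  s[4] = (0000000000000001111111111111111)·(0110011101101111001011001001100) mod 2 = 0+0+0+0+0+0+0+0+0+0+0+0+0+0+0+1+0+0+1+0+1+1+0+0+1+0+0+1+1+0+0 mod 2 = 1
Syndrome = 10111
Column 29 of H equals this syndrome → error at bit 29 (1-indexed).
Flip bit 29: 0110011101101111001011001001100 → 0110011101101111001011001001000
Extract data bits at positions {3,5,6,7,9,10,11,12,13,14,15,17,18,19,20,21,22,23,24,25,26,27,28,29,30,31}: 10110110111001011001001000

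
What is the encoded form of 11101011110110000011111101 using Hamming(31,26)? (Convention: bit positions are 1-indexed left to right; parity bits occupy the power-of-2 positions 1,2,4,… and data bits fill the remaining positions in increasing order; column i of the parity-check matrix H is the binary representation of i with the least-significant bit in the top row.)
Codeword c = d · G (mod 2), d = 11101011110110000011111101:
  c[0] = d·G[:,0] = (11101011110110000011111101)·(11011010101101010101010101) mod 2 = 1+1+0+0+1+0+1+0+1+0+0+1+0+0+0+0+0+0+0+1+0+1+0+1+0+1 mod 2 = 0
  c[1] = d·G[:,1] = (11101011110110000011111101)·(10110110011011001100110011) mod 2 = 1+0+1+0+0+0+1+0+0+1+0+0+1+0+0+0+0+0+0+0+1+1+0+0+0+1 mod 2 = 0
  c[2] = d·G[:,2] = (11101011110110000011111101)·(10000000000000000000000000) mod 2 = 1+0+0+0+0+0+0+0+0+0+0+0+0+0+0+0+0+0+0+0+0+0+0+0+0+0 mod 2 = 1
  c[3] = d·G[:,3] = (11101011110110000011111101)·(01110001111000111100001111) mod 2 = 0+1+1+0+0+0+0+1+1+1+0+0+0+0+0+0+0+0+0+0+0+0+1+1+0+1 mod 2 = 0
  c[4] = d·G[:,4] = (11101011110110000011111101)·(01000000000000000000000000) mod 2 = 0+1+0+0+0+0+0+0+0+0+0+0+0+0+0+0+0+0+0+0+0+0+0+0+0+0 mod 2 = 1
  c[5] = d·G[:,5] = (11101011110110000011111101)·(00100000000000000000000000) mod 2 = 0+0+1+0+0+0+0+0+0+0+0+0+0+0+0+0+0+0+0+0+0+0+0+0+0+0 mod 2 = 1
  c[6] = d·G[:,6] = (11101011110110000011111101)·(00010000000000000000000000) mod 2 = 0+0+0+0+0+0+0+0+0+0+0+0+0+0+0+0+0+0+0+0+0+0+0+0+0+0 mod 2 = 0
  c[7] = d·G[:,7] = (11101011110110000011111101)·(00001111111000000011111111) mod 2 = 0+0+0+0+1+0+1+1+1+1+0+0+0+0+0+0+0+0+1+1+1+1+1+1+0+1 mod 2 = 0
  c[8] = d·G[:,8] = (11101011110110000011111101)·(00001000000000000000000000) mod 2 = 0+0+0+0+1+0+0+0+0+0+0+0+0+0+0+0+0+0+0+0+0+0+0+0+0+0 mod 2 = 1
  c[9] = d·G[:,9] = (11101011110110000011111101)·(00000100000000000000000000) mod 2 = 0+0+0+0+0+0+0+0+0+0+0+0+0+0+0+0+0+0+0+0+0+0+0+0+0+0 mod 2 = 0
  c[10] = d·G[:,10] = (11101011110110000011111101)·(00000010000000000000000000) mod 2 = 0+0+0+0+0+0+1+0+0+0+0+0+0+0+0+0+0+0+0+0+0+0+0+0+0+0 mod 2 = 1
  c[11] = d·G[:,11] = (11101011110110000011111101)·(00000001000000000000000000) mod 2 = 0+0+0+0+0+0+0+1+0+0+0+0+0+0+0+0+0+0+0+0+0+0+0+0+0+0 mod 2 = 1
  c[12] = d·G[:,12] = (11101011110110000011111101)·(00000000100000000000000000) mod 2 = 0+0+0+0+0+0+0+0+1+0+0+0+0+0+0+0+0+0+0+0+0+0+0+0+0+0 mod 2 = 1
  c[13] = d·G[:,13] = (11101011110110000011111101)·(00000000010000000000000000) mod 2 = 0+0+0+0+0+0+0+0+0+1+0+0+0+0+0+0+0+0+0+0+0+0+0+0+0+0 mod 2 = 1
  c[14] = d·G[:,14] = (11101011110110000011111101)·(00000000001000000000000000) mod 2 = 0+0+0+0+0+0+0+0+0+0+0+0+0+0+0+0+0+0+0+0+0+0+0+0+0+0 mod 2 = 0
  c[15] = d·G[:,15] = (11101011110110000011111101)·(00000000000111111111111111) mod 2 = 0+0+0+0+0+0+0+0+0+0+0+1+1+0+0+0+0+0+1+1+1+1+1+1+0+1 mod 2 = 1
  c[16] = d·G[:,16] = (11101011110110000011111101)·(00000000000100000000000000) mod 2 = 0+0+0+0+0+0+0+0+0+0+0+1+0+0+0+0+0+0+0+0+0+0+0+0+0+0 mod 2 = 1
  c[17] = d·G[:,17] = (11101011110110000011111101)·(00000000000010000000000000) mod 2 = 0+0+0+0+0+0+0+0+0+0+0+0+1+0+0+0+0+0+0+0+0+0+0+0+0+0 mod 2 = 1
  c[18] = d·G[:,18] = (11101011110110000011111101)·(00000000000001000000000000) mod 2 = 0+0+0+0+0+0+0+0+0+0+0+0+0+0+0+0+0+0+0+0+0+0+0+0+0+0 mod 2 = 0
  c[19] = d·G[:,19] = (11101011110110000011111101)·(00000000000000100000000000) mod 2 = 0+0+0+0+0+0+0+0+0+0+0+0+0+0+0+0+0+0+0+0+0+0+0+0+0+0 mod 2 = 0
  c[20] = d·G[:,20] = (11101011110110000011111101)·(00000000000000010000000000) mod 2 = 0+0+0+0+0+0+0+0+0+0+0+0+0+0+0+0+0+0+0+0+0+0+0+0+0+0 mod 2 = 0
  c[21] = d·G[:,21] = (11101011110110000011111101)·(00000000000000001000000000) mod 2 = 0+0+0+0+0+0+0+0+0+0+0+0+0+0+0+0+0+0+0+0+0+0+0+0+0+0 mod 2 = 0
  c[22] = d·G[:,22] = (11101011110110000011111101)·(00000000000000000100000000) mod 2 = 0+0+0+0+0+0+0+0+0+0+0+0+0+0+0+0+0+0+0+0+0+0+0+0+0+0 mod 2 = 0
  c[23] = d·G[:,23] = (11101011110110000011111101)·(00000000000000000010000000) mod 2 = 0+0+0+0+0+0+0+0+0+0+0+0+0+0+0+0+0+0+1+0+0+0+0+0+0+0 mod 2 = 1
  c[24] = d·G[:,24] = (11101011110110000011111101)·(00000000000000000001000000) mod 2 = 0+0+0+0+0+0+0+0+0+0+0+0+0+0+0+0+0+0+0+1+0+0+0+0+0+0 mod 2 = 1
  c[25] = d·G[:,25] = (11101011110110000011111101)·(00000000000000000000100000) mod 2 = 0+0+0+0+0+0+0+0+0+0+0+0+0+0+0+0+0+0+0+0+1+0+0+0+0+0 mod 2 = 1
  c[26] = d·G[:,26] = (11101011110110000011111101)·(00000000000000000000010000) mod 2 = 0+0+0+0+0+0+0+0+0+0+0+0+0+0+0+0+0+0+0+0+0+1+0+0+0+0 mod 2 = 1
  c[27] = d·G[:,27] = (11101011110110000011111101)·(00000000000000000000001000) mod 2 = 0+0+0+0+0+0+0+0+0+0+0+0+0+0+0+0+0+0+0+0+0+0+1+0+0+0 mod 2 = 1
  c[28] = d·G[:,28] = (11101011110110000011111101)·(00000000000000000000000100) mod 2 = 0+0+0+0+0+0+0+0+0+0+0+0+0+0+0+0+0+0+0+0+0+0+0+1+0+0 mod 2 = 1
  c[29] = d·G[:,29] = (11101011110110000011111101)·(00000000000000000000000010) mod 2 = 0+0+0+0+0+0+0+0+0+0+0+0+0+0+0+0+0+0+0+0+0+0+0+0+0+0 mod 2 = 0
  c[30] = d·G[:,30] = (11101011110110000011111101)·(00000000000000000000000001) mod 2 = 0+0+0+0+0+0+0+0+0+0+0+0+0+0+0+0+0+0+0+0+0+0+0+0+0+1 mod 2 = 1
Codeword = 0010110010111101110000011111101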